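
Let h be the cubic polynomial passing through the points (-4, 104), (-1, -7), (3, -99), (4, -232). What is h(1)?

-1

Write h(s) = as^3 + bs^2 + cs + d. Substituting each data point gives a linear system:
  -64a + 16b - 4c + d = 104
  -a + b - c + d = -7
  27a + 9b + 3c + d = -99
  64a + 16b + 4c + d = -232
Solving the system yields a = -3, b = -4, c = 6, d = 0.
So h(s) = -3s^3 - 4s^2 + 6s.
Then h(1) = -1.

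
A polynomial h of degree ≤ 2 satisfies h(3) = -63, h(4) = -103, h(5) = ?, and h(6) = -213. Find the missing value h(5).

On equispaced nodes a degree-2 polynomial has vanishing third forward difference, so
  - h(3) + 3·h(4) - 3·h(5) + h(6) = 0.
Substituting the known values and solving for h(5):
  -3·h(5) = 459
  h(5) = -153.

-153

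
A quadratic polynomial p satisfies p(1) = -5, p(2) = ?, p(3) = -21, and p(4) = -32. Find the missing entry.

The 3 known points determine the degree-2 polynomial uniquely.
Write p(s) = as^2 + bs + c. Substituting each data point gives a linear system:
  a + b + c = -5
  9a + 3b + c = -21
  16a + 4b + c = -32
Solving the system yields a = -1, b = -4, c = 0.
So p(s) = -s^2 - 4s.
Then p(2) = -12.

-12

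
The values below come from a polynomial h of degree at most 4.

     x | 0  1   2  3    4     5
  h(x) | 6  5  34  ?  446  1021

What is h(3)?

153

The 5 known points determine the degree-4 polynomial uniquely.
Write h(x) = ax^4 + bx^3 + cx^2 + dx + e. Substituting each data point gives a linear system:
  e = 6
  a + b + c + d + e = 5
  16a + 8b + 4c + 2d + e = 34
  256a + 64b + 16c + 4d + e = 446
  625a + 125b + 25c + 5d + e = 1021
Solving the system yields a = 1, b = 4, c = -4, d = -2, e = 6.
So h(x) = x⁴ + 4x³ - 4x² - 2x + 6.
Then h(3) = 153.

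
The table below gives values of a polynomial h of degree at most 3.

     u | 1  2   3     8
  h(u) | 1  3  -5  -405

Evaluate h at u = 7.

-257

Using the Lagrange interpolation formula with nodes 1, 2, 3, 8:
  L_0(u) = (u - 2)(u - 3)(u - 8) / -14
  L_1(u) = (u - 1)(u - 3)(u - 8) / 6
  L_2(u) = (u - 1)(u - 2)(u - 8) / -10
  L_3(u) = (u - 1)(u - 2)(u - 3) / 210
Then h(u) = 1·L_0(u) + 3·L_1(u) - 5·L_2(u) - 405·L_3(u).
Expanding and collecting terms gives h(u) = -u^3 + u^2 + 6u - 5.
Evaluating at u = 7: h(7) = -257.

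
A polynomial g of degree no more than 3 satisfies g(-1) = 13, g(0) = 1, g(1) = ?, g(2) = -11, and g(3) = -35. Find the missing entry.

-3

On equispaced nodes a degree-3 polynomial has vanishing fourth forward difference, so
  g(-1) - 4·g(0) + 6·g(1) - 4·g(2) + g(3) = 0.
Substituting the known values and solving for g(1):
  6·g(1) = -18
  g(1) = -3.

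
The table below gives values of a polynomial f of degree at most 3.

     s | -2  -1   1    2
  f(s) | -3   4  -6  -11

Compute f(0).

1

Using the Lagrange interpolation formula with nodes -2, -1, 1, 2:
  L_0(s) = (s + 1)(s - 1)(s - 2) / -12
  L_1(s) = (s + 2)(s - 1)(s - 2) / 6
  L_2(s) = (s + 2)(s + 1)(s - 2) / -6
  L_3(s) = (s + 2)(s + 1)(s - 1) / 12
Then f(s) = -3·L_0(s) + 4·L_1(s) - 6·L_2(s) - 11·L_3(s).
Expanding and collecting terms gives f(s) = s^3 - 2s^2 - 6s + 1.
Evaluating at s = 0: f(0) = 1.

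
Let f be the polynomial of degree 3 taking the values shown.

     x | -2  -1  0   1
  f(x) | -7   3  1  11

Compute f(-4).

Forward differences of the values at x = -2, -1, 0, 1:
  f  : -7  3  1  11
  Δ  : 10  -2  10
  Δ^2: -12  12
  Δ^3: 24
The third differences are constant, confirming degree 3.
Interpolating (Newton forward form) and evaluating at x = -4 gives f(-4) = -159.

-159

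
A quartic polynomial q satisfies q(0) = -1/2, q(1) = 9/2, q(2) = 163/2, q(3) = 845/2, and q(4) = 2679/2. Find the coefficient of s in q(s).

Write q(s) = as^4 + bs^3 + cs^2 + ds + e. Substituting each data point gives a linear system:
  e = -1/2
  a + b + c + d + e = 9/2
  16a + 8b + 4c + 2d + e = 163/2
  81a + 27b + 9c + 3d + e = 845/2
  256a + 64b + 16c + 4d + e = 2679/2
Solving the system yields a = 5, b = 2, c = -5, d = 3, e = -1/2.
So q(s) = 5s^4 + 2s^3 - 5s^2 + 3s - 1/2.
The coefficient of s is 3.

3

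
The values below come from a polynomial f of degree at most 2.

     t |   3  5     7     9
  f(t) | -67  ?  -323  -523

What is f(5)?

On equispaced nodes a degree-2 polynomial has vanishing third forward difference, so
  - f(3) + 3·f(5) - 3·f(7) + f(9) = 0.
Substituting the known values and solving for f(5):
  3·f(5) = -513
  f(5) = -171.

-171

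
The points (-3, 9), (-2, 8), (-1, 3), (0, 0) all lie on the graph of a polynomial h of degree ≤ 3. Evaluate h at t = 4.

128

Forward differences of the values at t = -3, -2, -1, 0:
  h  : 9  8  3  0
  Δ  : -1  -5  -3
  Δ^2: -4  2
  Δ^3: 6
The third differences are constant, confirming degree 3.
Interpolating (Newton forward form) and evaluating at t = 4 gives h(4) = 128.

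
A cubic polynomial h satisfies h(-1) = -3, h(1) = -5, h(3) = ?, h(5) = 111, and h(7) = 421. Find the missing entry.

1

The 4 known points determine the degree-3 polynomial uniquely.
Write h(u) = au^3 + bu^2 + cu + d. Substituting each data point gives a linear system:
  -a + b - c + d = -3
  a + b + c + d = -5
  125a + 25b + 5c + d = 111
  343a + 49b + 7c + d = 421
Solving the system yields a = 2, b = -5, c = -3, d = 1.
So h(u) = 2u^3 - 5u^2 - 3u + 1.
Then h(3) = 1.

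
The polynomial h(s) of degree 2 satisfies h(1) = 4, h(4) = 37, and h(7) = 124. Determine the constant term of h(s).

Write h(s) = as^2 + bs + c. Substituting each data point gives a linear system:
  a + b + c = 4
  16a + 4b + c = 37
  49a + 7b + c = 124
Solving the system yields a = 3, b = -4, c = 5.
So h(s) = 3s^2 - 4s + 5.
The constant term is 5.

5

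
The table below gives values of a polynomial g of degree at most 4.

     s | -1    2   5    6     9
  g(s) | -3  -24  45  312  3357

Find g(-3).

Write g(s) = as^4 + bs^3 + cs^2 + ds + e. Substituting each data point gives a linear system:
  a - b + c - d + e = -3
  16a + 8b + 4c + 2d + e = -24
  625a + 125b + 25c + 5d + e = 45
  1296a + 216b + 36c + 6d + e = 312
  6561a + 729b + 81c + 9d + e = 3357
Solving the system yields a = 1, b = -4, c = -4, d = 4, e = 0.
So g(s) = s^4 - 4s^3 - 4s^2 + 4s.
Then g(-3) = 141.

141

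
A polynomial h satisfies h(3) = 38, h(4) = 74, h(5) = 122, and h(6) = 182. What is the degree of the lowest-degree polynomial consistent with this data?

2

Forward differences of the values at n = 3, 4, 5, 6:
  h  : 38  74  122  182
  Δ  : 36  48  60
  Δ^2: 12  12
  Δ^3: 0
The second differences are constant (12) and nonzero, while all higher differences vanish, so the minimal degree is 2.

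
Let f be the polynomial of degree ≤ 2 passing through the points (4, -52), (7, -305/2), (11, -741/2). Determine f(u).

f(u) = -3u^2 - (1/2)u - 2

Using the Lagrange interpolation formula with nodes 4, 7, 11:
  L_0(u) = (u - 7)(u - 11) / 21
  L_1(u) = (u - 4)(u - 11) / -12
  L_2(u) = (u - 4)(u - 7) / 28
Then f(u) = -52·L_0(u) - 305/2·L_1(u) - 741/2·L_2(u).
Expanding and collecting terms gives f(u) = -3u^2 - (1/2)u - 2.
Check: f(11) = -741/2. ✓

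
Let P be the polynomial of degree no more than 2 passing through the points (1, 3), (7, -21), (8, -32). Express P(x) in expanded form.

Write P(x) = ax^2 + bx + c. Substituting each data point gives a linear system:
  a + b + c = 3
  49a + 7b + c = -21
  64a + 8b + c = -32
Solving the system yields a = -1, b = 4, c = 0.
So P(x) = -x^2 + 4x.
Check: P(7) = -21. ✓

P(x) = -x^2 + 4x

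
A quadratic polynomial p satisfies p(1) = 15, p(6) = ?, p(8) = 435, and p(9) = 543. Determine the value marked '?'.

The 3 known points determine the degree-2 polynomial uniquely.
Write p(x) = ax^2 + bx + c. Substituting each data point gives a linear system:
  a + b + c = 15
  64a + 8b + c = 435
  81a + 9b + c = 543
Solving the system yields a = 6, b = 6, c = 3.
So p(x) = 6x² + 6x + 3.
Then p(6) = 255.

255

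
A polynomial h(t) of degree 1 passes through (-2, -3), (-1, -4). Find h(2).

Write h(t) = at + b. Substituting each data point gives a linear system:
  -2a + b = -3
  -a + b = -4
Solving the system yields a = -1, b = -5.
So h(t) = -t - 5.
Then h(2) = -7.

-7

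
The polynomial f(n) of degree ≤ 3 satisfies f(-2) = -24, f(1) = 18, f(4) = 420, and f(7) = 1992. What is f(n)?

Write f(n) = an^3 + bn^2 + cn + d. Substituting each data point gives a linear system:
  -8a + 4b - 2c + d = -24
  a + b + c + d = 18
  64a + 16b + 4c + d = 420
  343a + 49b + 7c + d = 1992
Solving the system yields a = 5, b = 5, c = 4, d = 4.
So f(n) = 5n³ + 5n² + 4n + 4.
Check: f(4) = 420. ✓

f(n) = 5n^3 + 5n^2 + 4n + 4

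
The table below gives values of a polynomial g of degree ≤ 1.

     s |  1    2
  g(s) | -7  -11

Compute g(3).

-15

Using the Lagrange interpolation formula with nodes 1, 2:
  L_0(s) = (s - 2) / -1
  L_1(s) = (s - 1) / 1
Then g(s) = -7·L_0(s) - 11·L_1(s).
Expanding and collecting terms gives g(s) = -4s - 3.
Evaluating at s = 3: g(3) = -15.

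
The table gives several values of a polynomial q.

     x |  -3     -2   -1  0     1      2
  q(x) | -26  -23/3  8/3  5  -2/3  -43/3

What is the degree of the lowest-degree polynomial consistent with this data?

Forward differences of the values at x = -3, -2, -1, 0, 1, 2:
  q  : -26  -23/3  8/3  5  -2/3  -43/3
  Δ  : 55/3  31/3  7/3  -17/3  -41/3
  Δ^2: -8  -8  -8  -8
  Δ^3: 0  0  0
  Δ^4: 0  0
  Δ^5: 0
The second differences are constant (-8) and nonzero, while all higher differences vanish, so the minimal degree is 2.

2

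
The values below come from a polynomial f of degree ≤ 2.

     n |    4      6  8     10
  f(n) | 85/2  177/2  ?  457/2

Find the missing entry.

The 3 known points determine the degree-2 polynomial uniquely.
Write f(n) = an^2 + bn + c. Substituting each data point gives a linear system:
  16a + 4b + c = 85/2
  36a + 6b + c = 177/2
  100a + 10b + c = 457/2
Solving the system yields a = 2, b = 3, c = -3/2.
So f(n) = 2n^2 + 3n - 3/2.
Then f(8) = 301/2.

301/2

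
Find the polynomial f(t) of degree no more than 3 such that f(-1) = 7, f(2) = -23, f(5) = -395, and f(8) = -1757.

Using the Lagrange interpolation formula with nodes -1, 2, 5, 8:
  L_0(t) = (t - 2)(t - 5)(t - 8) / -162
  L_1(t) = (t + 1)(t - 5)(t - 8) / 54
  L_2(t) = (t + 1)(t - 2)(t - 8) / -54
  L_3(t) = (t + 1)(t - 2)(t - 5) / 162
Then f(t) = 7·L_0(t) - 23·L_1(t) - 395·L_2(t) - 1757·L_3(t).
Expanding and collecting terms gives f(t) = -4t³ + 5t² - 3t - 5.
Check: f(2) = -23. ✓

f(t) = -4t^3 + 5t^2 - 3t - 5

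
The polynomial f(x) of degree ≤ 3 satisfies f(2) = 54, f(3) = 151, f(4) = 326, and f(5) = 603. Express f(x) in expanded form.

Write f(x) = ax^3 + bx^2 + cx + d. Substituting each data point gives a linear system:
  8a + 4b + 2c + d = 54
  27a + 9b + 3c + d = 151
  64a + 16b + 4c + d = 326
  125a + 25b + 5c + d = 603
Solving the system yields a = 4, b = 3, c = 6, d = -2.
So f(x) = 4x^3 + 3x^2 + 6x - 2.
Check: f(3) = 151. ✓

f(x) = 4x^3 + 3x^2 + 6x - 2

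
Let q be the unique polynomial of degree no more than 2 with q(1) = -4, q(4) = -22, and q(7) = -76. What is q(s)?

q(s) = -2s^2 + 4s - 6

Write q(s) = as^2 + bs + c. Substituting each data point gives a linear system:
  a + b + c = -4
  16a + 4b + c = -22
  49a + 7b + c = -76
Solving the system yields a = -2, b = 4, c = -6.
So q(s) = -2s^2 + 4s - 6.
Check: q(1) = -4. ✓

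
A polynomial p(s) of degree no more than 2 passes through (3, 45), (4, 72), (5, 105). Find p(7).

Forward differences of the values at s = 3, 4, 5:
  p  : 45  72  105
  Δ  : 27  33
  Δ^2: 6
The second differences are constant, confirming degree 2.
Interpolating (Newton forward form) and evaluating at s = 7 gives p(7) = 189.

189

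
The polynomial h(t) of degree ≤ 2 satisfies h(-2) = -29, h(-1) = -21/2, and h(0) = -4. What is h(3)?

-113/2

Write h(t) = at^2 + bt + c. Substituting each data point gives a linear system:
  4a - 2b + c = -29
  a - b + c = -21/2
  c = -4
Solving the system yields a = -6, b = 1/2, c = -4.
So h(t) = -6t^2 + (1/2)t - 4.
Then h(3) = -113/2.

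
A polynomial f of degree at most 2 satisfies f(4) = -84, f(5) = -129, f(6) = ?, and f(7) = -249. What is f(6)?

-184

The 3 known points determine the degree-2 polynomial uniquely.
Write f(u) = au^2 + bu + c. Substituting each data point gives a linear system:
  16a + 4b + c = -84
  25a + 5b + c = -129
  49a + 7b + c = -249
Solving the system yields a = -5, b = 0, c = -4.
So f(u) = -5u^2 - 4.
Then f(6) = -184.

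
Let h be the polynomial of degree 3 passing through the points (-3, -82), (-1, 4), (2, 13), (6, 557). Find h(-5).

Write h(t) = at^3 + bt^2 + ct + d. Substituting each data point gives a linear system:
  -27a + 9b - 3c + d = -82
  -a + b - c + d = 4
  8a + 4b + 2c + d = 13
  216a + 36b + 6c + d = 557
Solving the system yields a = 3, b = -2, c = -4, d = 5.
So h(t) = 3t³ - 2t² - 4t + 5.
Then h(-5) = -400.

-400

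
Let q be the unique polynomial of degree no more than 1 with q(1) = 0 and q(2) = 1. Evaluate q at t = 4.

Write q(t) = at + b. Substituting each data point gives a linear system:
  a + b = 0
  2a + b = 1
Solving the system yields a = 1, b = -1.
So q(t) = t - 1.
Then q(4) = 3.

3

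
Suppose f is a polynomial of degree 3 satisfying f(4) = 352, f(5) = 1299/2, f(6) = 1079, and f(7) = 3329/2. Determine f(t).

Write f(t) = at^3 + bt^2 + ct + d. Substituting each data point gives a linear system:
  64a + 16b + 4c + d = 352
  125a + 25b + 5c + d = 1299/2
  216a + 36b + 6c + d = 1079
  343a + 49b + 7c + d = 3329/2
Solving the system yields a = 4, b = 6, c = -1/2, d = 2.
So f(t) = 4t³ + 6t² - (1/2)t + 2.
Check: f(6) = 1079. ✓

f(t) = 4t^3 + 6t^2 - (1/2)t + 2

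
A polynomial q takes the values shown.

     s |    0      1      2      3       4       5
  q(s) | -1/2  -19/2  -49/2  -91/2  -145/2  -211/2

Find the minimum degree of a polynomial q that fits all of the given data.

Forward differences of the values at s = 0, 1, 2, 3, 4, 5:
  q  : -1/2  -19/2  -49/2  -91/2  -145/2  -211/2
  Δ  : -9  -15  -21  -27  -33
  Δ^2: -6  -6  -6  -6
  Δ^3: 0  0  0
  Δ^4: 0  0
  Δ^5: 0
The second differences are constant (-6) and nonzero, while all higher differences vanish, so the minimal degree is 2.

2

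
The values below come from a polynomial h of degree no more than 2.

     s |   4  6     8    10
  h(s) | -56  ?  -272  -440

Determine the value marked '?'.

On equispaced nodes a degree-2 polynomial has vanishing third forward difference, so
  - h(4) + 3·h(6) - 3·h(8) + h(10) = 0.
Substituting the known values and solving for h(6):
  3·h(6) = -432
  h(6) = -144.

-144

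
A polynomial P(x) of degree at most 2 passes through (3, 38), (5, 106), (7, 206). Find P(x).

Write P(x) = ax^2 + bx + c. Substituting each data point gives a linear system:
  9a + 3b + c = 38
  25a + 5b + c = 106
  49a + 7b + c = 206
Solving the system yields a = 4, b = 2, c = -4.
So P(x) = 4x² + 2x - 4.
Check: P(5) = 106. ✓

P(x) = 4x^2 + 2x - 4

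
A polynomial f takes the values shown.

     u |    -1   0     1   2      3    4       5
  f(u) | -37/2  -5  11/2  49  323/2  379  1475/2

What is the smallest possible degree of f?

3

Forward differences of the values at u = -1, 0, 1, 2, 3, 4, 5:
  f  : -37/2  -5  11/2  49  323/2  379  1475/2
  Δ  : 27/2  21/2  87/2  225/2  435/2  717/2
  Δ^2: -3  33  69  105  141
  Δ^3: 36  36  36  36
  Δ^4: 0  0  0
  Δ^5: 0  0
  Δ^6: 0
The third differences are constant (36) and nonzero, while all higher differences vanish, so the minimal degree is 3.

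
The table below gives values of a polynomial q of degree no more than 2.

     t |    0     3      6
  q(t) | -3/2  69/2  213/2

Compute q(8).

349/2

Forward differences of the values at t = 0, 3, 6:
  q  : -3/2  69/2  213/2
  Δ  : 36  72
  Δ^2: 36
The second differences are constant, confirming degree 2.
Interpolating (Newton forward form) and evaluating at t = 8 gives q(8) = 349/2.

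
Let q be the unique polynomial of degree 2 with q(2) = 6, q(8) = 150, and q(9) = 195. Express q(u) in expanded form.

Write q(u) = au^2 + bu + c. Substituting each data point gives a linear system:
  4a + 2b + c = 6
  64a + 8b + c = 150
  81a + 9b + c = 195
Solving the system yields a = 3, b = -6, c = 6.
So q(u) = 3u² - 6u + 6.
Check: q(2) = 6. ✓

q(u) = 3u^2 - 6u + 6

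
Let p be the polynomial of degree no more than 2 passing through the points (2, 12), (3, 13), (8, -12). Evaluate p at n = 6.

4

Using the Lagrange interpolation formula with nodes 2, 3, 8:
  L_0(n) = (n - 3)(n - 8) / 6
  L_1(n) = (n - 2)(n - 8) / -5
  L_2(n) = (n - 2)(n - 3) / 30
Then p(n) = 12·L_0(n) + 13·L_1(n) - 12·L_2(n).
Expanding and collecting terms gives p(n) = -n² + 6n + 4.
Evaluating at n = 6: p(6) = 4.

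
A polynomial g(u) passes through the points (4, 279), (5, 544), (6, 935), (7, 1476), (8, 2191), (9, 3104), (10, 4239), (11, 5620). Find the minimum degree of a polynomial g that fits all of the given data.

Forward differences of the values at u = 4, 5, 6, 7, 8, 9, 10, 11:
  g  : 279  544  935  1476  2191  3104  4239  5620
  Δ  : 265  391  541  715  913  1135  1381
  Δ^2: 126  150  174  198  222  246
  Δ^3: 24  24  24  24  24
  Δ^4: 0  0  0  0
  Δ^5: 0  0  0
  Δ^6: 0  0
  Δ^7: 0
The third differences are constant (24) and nonzero, while all higher differences vanish, so the minimal degree is 3.

3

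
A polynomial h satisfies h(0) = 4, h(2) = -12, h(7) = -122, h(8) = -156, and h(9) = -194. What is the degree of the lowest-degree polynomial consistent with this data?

2

Divided differences on the nodes 0, 2, 7, 8, 9:
  order 0: 4  -12  -122  -156  -194
  order 1: -8  -22  -34  -38
  order 2: -2  -2  -2
  order 3: 0  0
  order 4: 0
The order-2 divided differences are all -2 (nonzero) and every higher order vanishes, so the data lies on a polynomial of degree exactly 2.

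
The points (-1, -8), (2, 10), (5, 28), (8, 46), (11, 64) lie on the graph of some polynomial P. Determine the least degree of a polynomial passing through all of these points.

Forward differences of the values at x = -1, 2, 5, 8, 11:
  P  : -8  10  28  46  64
  Δ  : 18  18  18  18
  Δ^2: 0  0  0
  Δ^3: 0  0
  Δ^4: 0
The first differences are constant (18) and nonzero, while all higher differences vanish, so the minimal degree is 1.

1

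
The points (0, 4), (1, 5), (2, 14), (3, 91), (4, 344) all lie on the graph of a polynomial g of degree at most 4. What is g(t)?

g(t) = 2t^4 - 2t^3 - 4t^2 + 5t + 4

Write g(t) = at^4 + bt^3 + ct^2 + dt + e. Substituting each data point gives a linear system:
  e = 4
  a + b + c + d + e = 5
  16a + 8b + 4c + 2d + e = 14
  81a + 27b + 9c + 3d + e = 91
  256a + 64b + 16c + 4d + e = 344
Solving the system yields a = 2, b = -2, c = -4, d = 5, e = 4.
So g(t) = 2t^4 - 2t^3 - 4t^2 + 5t + 4.
Check: g(2) = 14. ✓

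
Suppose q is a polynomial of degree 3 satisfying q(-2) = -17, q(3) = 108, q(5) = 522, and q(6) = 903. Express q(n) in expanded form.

Using the Lagrange interpolation formula with nodes -2, 3, 5, 6:
  L_0(n) = (n - 3)(n - 5)(n - 6) / -280
  L_1(n) = (n + 2)(n - 5)(n - 6) / 30
  L_2(n) = (n + 2)(n - 3)(n - 6) / -14
  L_3(n) = (n + 2)(n - 3)(n - 5) / 24
Then q(n) = -17·L_0(n) + 108·L_1(n) + 522·L_2(n) + 903·L_3(n).
Expanding and collecting terms gives q(n) = 4n³ + 2n² - 5n - 3.
Check: q(-2) = -17. ✓

q(n) = 4n^3 + 2n^2 - 5n - 3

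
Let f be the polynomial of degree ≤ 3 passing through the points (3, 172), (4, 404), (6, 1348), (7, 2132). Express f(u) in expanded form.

Write f(u) = au^3 + bu^2 + cu + d. Substituting each data point gives a linear system:
  27a + 9b + 3c + d = 172
  64a + 16b + 4c + d = 404
  216a + 36b + 6c + d = 1348
  343a + 49b + 7c + d = 2132
Solving the system yields a = 6, b = 2, c = -4, d = 4.
So f(u) = 6u³ + 2u² - 4u + 4.
Check: f(4) = 404. ✓

f(u) = 6u^3 + 2u^2 - 4u + 4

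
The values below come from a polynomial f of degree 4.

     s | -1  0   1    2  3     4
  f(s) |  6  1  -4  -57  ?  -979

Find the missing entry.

-302

The 5 known points determine the degree-4 polynomial uniquely.
Write f(s) = as^4 + bs^3 + cs^2 + ds + e. Substituting each data point gives a linear system:
  a - b + c - d + e = 6
  e = 1
  a + b + c + d + e = -4
  16a + 8b + 4c + 2d + e = -57
  256a + 64b + 16c + 4d + e = -979
Solving the system yields a = -4, b = 0, c = 4, d = -5, e = 1.
So f(s) = -4s^4 + 4s^2 - 5s + 1.
Then f(3) = -302.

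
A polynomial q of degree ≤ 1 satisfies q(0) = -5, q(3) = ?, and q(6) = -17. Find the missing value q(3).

-11

The 2 known points determine the degree-1 polynomial uniquely.
Write q(x) = ax + b. Substituting each data point gives a linear system:
  b = -5
  6a + b = -17
Solving the system yields a = -2, b = -5.
So q(x) = -2x - 5.
Then q(3) = -11.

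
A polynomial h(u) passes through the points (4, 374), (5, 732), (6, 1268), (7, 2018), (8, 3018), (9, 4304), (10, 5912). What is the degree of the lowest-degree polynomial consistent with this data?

Forward differences of the values at u = 4, 5, 6, 7, 8, 9, 10:
  h  : 374  732  1268  2018  3018  4304  5912
  Δ  : 358  536  750  1000  1286  1608
  Δ^2: 178  214  250  286  322
  Δ^3: 36  36  36  36
  Δ^4: 0  0  0
  Δ^5: 0  0
  Δ^6: 0
The third differences are constant (36) and nonzero, while all higher differences vanish, so the minimal degree is 3.

3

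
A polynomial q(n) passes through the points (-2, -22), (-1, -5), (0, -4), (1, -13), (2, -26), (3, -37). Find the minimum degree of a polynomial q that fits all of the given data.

3

Forward differences of the values at n = -2, -1, 0, 1, 2, 3:
  q  : -22  -5  -4  -13  -26  -37
  Δ  : 17  1  -9  -13  -11
  Δ^2: -16  -10  -4  2
  Δ^3: 6  6  6
  Δ^4: 0  0
  Δ^5: 0
The third differences are constant (6) and nonzero, while all higher differences vanish, so the minimal degree is 3.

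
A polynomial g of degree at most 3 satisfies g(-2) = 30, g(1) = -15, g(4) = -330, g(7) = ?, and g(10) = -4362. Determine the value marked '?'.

On equispaced nodes a degree-3 polynomial has vanishing fourth forward difference, so
  g(-2) - 4·g(1) + 6·g(4) - 4·g(7) + g(10) = 0.
Substituting the known values and solving for g(7):
  -4·g(7) = 6252
  g(7) = -1563.

-1563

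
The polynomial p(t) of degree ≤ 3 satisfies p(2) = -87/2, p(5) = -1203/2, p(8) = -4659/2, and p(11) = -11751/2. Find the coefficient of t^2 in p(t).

Write p(t) = at^3 + bt^2 + ct + d. Substituting each data point gives a linear system:
  8a + 4b + 2c + d = -87/2
  125a + 25b + 5c + d = -1203/2
  512a + 64b + 8c + d = -4659/2
  1331a + 121b + 11c + d = -11751/2
Solving the system yields a = -4, b = -5, c = 5, d = -3/2.
So p(t) = -4t^3 - 5t^2 + 5t - 3/2.
The coefficient of t^2 is -5.

-5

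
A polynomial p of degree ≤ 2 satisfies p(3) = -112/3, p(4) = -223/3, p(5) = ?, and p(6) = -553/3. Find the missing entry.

-370/3

On equispaced nodes a degree-2 polynomial has vanishing third forward difference, so
  - p(3) + 3·p(4) - 3·p(5) + p(6) = 0.
Substituting the known values and solving for p(5):
  -3·p(5) = 370
  p(5) = -370/3.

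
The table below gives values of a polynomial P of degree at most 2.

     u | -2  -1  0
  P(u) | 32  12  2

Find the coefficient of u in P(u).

-5

Write P(u) = au^2 + bu + c. Substituting each data point gives a linear system:
  4a - 2b + c = 32
  a - b + c = 12
  c = 2
Solving the system yields a = 5, b = -5, c = 2.
So P(u) = 5u² - 5u + 2.
The coefficient of u is -5.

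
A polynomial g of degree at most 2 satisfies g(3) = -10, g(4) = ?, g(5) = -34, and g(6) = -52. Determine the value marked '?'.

On equispaced nodes a degree-2 polynomial has vanishing third forward difference, so
  - g(3) + 3·g(4) - 3·g(5) + g(6) = 0.
Substituting the known values and solving for g(4):
  3·g(4) = -60
  g(4) = -20.

-20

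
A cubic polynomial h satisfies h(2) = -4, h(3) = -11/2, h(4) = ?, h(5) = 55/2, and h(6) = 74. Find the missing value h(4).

3

On equispaced nodes a degree-3 polynomial has vanishing fourth forward difference, so
  h(2) - 4·h(3) + 6·h(4) - 4·h(5) + h(6) = 0.
Substituting the known values and solving for h(4):
  6·h(4) = 18
  h(4) = 3.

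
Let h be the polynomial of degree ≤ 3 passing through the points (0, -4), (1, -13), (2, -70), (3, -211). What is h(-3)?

95

Using the Lagrange interpolation formula with nodes 0, 1, 2, 3:
  L_0(x) = (x - 1)(x - 2)(x - 3) / -6
  L_1(x) = x(x - 2)(x - 3) / 2
  L_2(x) = x(x - 1)(x - 3) / -2
  L_3(x) = x(x - 1)(x - 2) / 6
Then h(x) = -4·L_0(x) - 13·L_1(x) - 70·L_2(x) - 211·L_3(x).
Expanding and collecting terms gives h(x) = -6x^3 - 6x^2 + 3x - 4.
Evaluating at x = -3: h(-3) = 95.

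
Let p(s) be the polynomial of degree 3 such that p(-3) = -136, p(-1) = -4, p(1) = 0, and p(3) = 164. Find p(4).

396

Write p(s) = as^3 + bs^2 + cs + d. Substituting each data point gives a linear system:
  -27a + 9b - 3c + d = -136
  -a + b - c + d = -4
  a + b + c + d = 0
  27a + 9b + 3c + d = 164
Solving the system yields a = 6, b = 2, c = -4, d = -4.
So p(s) = 6s³ + 2s² - 4s - 4.
Then p(4) = 396.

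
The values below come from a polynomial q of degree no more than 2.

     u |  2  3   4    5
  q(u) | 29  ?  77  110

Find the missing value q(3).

50

On equispaced nodes a degree-2 polynomial has vanishing third forward difference, so
  - q(2) + 3·q(3) - 3·q(4) + q(5) = 0.
Substituting the known values and solving for q(3):
  3·q(3) = 150
  q(3) = 50.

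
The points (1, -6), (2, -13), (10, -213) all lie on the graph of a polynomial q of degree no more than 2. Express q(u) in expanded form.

Write q(u) = au^2 + bu + c. Substituting each data point gives a linear system:
  a + b + c = -6
  4a + 2b + c = -13
  100a + 10b + c = -213
Solving the system yields a = -2, b = -1, c = -3.
So q(u) = -2u^2 - u - 3.
Check: q(2) = -13. ✓

q(u) = -2u^2 - u - 3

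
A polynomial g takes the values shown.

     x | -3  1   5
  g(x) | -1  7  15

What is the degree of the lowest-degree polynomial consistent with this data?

Divided differences on the nodes -3, 1, 5:
  order 0: -1  7  15
  order 1: 2  2
  order 2: 0
The order-1 divided differences are all 2 (nonzero) and every higher order vanishes, so the data lies on a polynomial of degree exactly 1.

1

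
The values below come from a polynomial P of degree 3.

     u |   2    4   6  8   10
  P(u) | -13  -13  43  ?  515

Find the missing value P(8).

The 4 known points determine the degree-3 polynomial uniquely.
Write P(u) = au^3 + bu^2 + cu + d. Substituting each data point gives a linear system:
  8a + 4b + 2c + d = -13
  64a + 16b + 4c + d = -13
  216a + 36b + 6c + d = 43
  1000a + 100b + 10c + d = 515
Solving the system yields a = 1, b = -5, c = 2, d = -5.
So P(u) = u^3 - 5u^2 + 2u - 5.
Then P(8) = 203.

203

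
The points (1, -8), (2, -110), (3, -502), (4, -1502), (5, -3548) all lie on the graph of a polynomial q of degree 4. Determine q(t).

Using the Lagrange interpolation formula with nodes 1, 2, 3, 4, 5:
  L_0(t) = (t - 2)(t - 3)(t - 4)(t - 5) / 24
  L_1(t) = (t - 1)(t - 3)(t - 4)(t - 5) / -6
  L_2(t) = (t - 1)(t - 2)(t - 4)(t - 5) / 4
  L_3(t) = (t - 1)(t - 2)(t - 3)(t - 5) / -6
  L_4(t) = (t - 1)(t - 2)(t - 3)(t - 4) / 24
Then q(t) = -8·L_0(t) - 110·L_1(t) - 502·L_2(t) - 1502·L_3(t) - 3548·L_4(t).
Expanding and collecting terms gives q(t) = -5t⁴ - 3t³ - 2t² + 2.
Check: q(2) = -110. ✓

q(t) = -5t^4 - 3t^3 - 2t^2 + 2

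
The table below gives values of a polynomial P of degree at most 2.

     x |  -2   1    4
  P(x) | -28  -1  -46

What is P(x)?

P(x) = -4x^2 + 5x - 2

Using the Lagrange interpolation formula with nodes -2, 1, 4:
  L_0(x) = (x - 1)(x - 4) / 18
  L_1(x) = (x + 2)(x - 4) / -9
  L_2(x) = (x + 2)(x - 1) / 18
Then P(x) = -28·L_0(x) - 1·L_1(x) - 46·L_2(x).
Expanding and collecting terms gives P(x) = -4x² + 5x - 2.
Check: P(4) = -46. ✓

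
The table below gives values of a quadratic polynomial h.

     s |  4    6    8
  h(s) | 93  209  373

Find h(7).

Write h(s) = as^2 + bs + c. Substituting each data point gives a linear system:
  16a + 4b + c = 93
  36a + 6b + c = 209
  64a + 8b + c = 373
Solving the system yields a = 6, b = -2, c = 5.
So h(s) = 6s² - 2s + 5.
Then h(7) = 285.

285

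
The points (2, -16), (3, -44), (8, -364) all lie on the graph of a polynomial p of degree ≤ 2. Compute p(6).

Write p(t) = at^2 + bt + c. Substituting each data point gives a linear system:
  4a + 2b + c = -16
  9a + 3b + c = -44
  64a + 8b + c = -364
Solving the system yields a = -6, b = 2, c = 4.
So p(t) = -6t^2 + 2t + 4.
Then p(6) = -200.

-200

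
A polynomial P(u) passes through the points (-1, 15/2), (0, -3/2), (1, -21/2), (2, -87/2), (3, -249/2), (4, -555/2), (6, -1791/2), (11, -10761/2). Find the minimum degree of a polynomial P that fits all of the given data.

3

Divided differences on the nodes -1, 0, 1, 2, 3, 4, 6, 11:
  order 0: 15/2  -3/2  -21/2  -87/2  -249/2  -555/2  -1791/2  -10761/2
  order 1: -9  -9  -33  -81  -153  -309  -897
  order 2: 0  -12  -24  -36  -52  -84
  order 3: -4  -4  -4  -4  -4
  order 4: 0  0  0  0
  order 5: 0  0  0
  order 6: 0  0
  order 7: 0
The order-3 divided differences are all -4 (nonzero) and every higher order vanishes, so the data lies on a polynomial of degree exactly 3.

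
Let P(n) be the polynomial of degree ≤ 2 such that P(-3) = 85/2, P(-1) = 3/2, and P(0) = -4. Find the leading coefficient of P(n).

5

Write P(n) = an^2 + bn + c. Substituting each data point gives a linear system:
  9a - 3b + c = 85/2
  a - b + c = 3/2
  c = -4
Solving the system yields a = 5, b = -1/2, c = -4.
So P(n) = 5n² - (1/2)n - 4.
The leading coefficient is 5.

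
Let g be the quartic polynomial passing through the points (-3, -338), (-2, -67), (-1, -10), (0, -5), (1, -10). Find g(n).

g(n) = -5n^4 - 3n^3 + 3n - 5

Write g(n) = an^4 + bn^3 + cn^2 + dn + e. Substituting each data point gives a linear system:
  81a - 27b + 9c - 3d + e = -338
  16a - 8b + 4c - 2d + e = -67
  a - b + c - d + e = -10
  e = -5
  a + b + c + d + e = -10
Solving the system yields a = -5, b = -3, c = 0, d = 3, e = -5.
So g(n) = -5n^4 - 3n^3 + 3n - 5.
Check: g(-2) = -67. ✓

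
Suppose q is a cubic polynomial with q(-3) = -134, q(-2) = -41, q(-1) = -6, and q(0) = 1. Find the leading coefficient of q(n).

Write q(n) = an^3 + bn^2 + cn + d. Substituting each data point gives a linear system:
  -27a + 9b - 3c + d = -134
  -8a + 4b - 2c + d = -41
  -a + b - c + d = -6
  d = 1
Solving the system yields a = 5, b = 1, c = 3, d = 1.
So q(n) = 5n^3 + n^2 + 3n + 1.
The leading coefficient is 5.

5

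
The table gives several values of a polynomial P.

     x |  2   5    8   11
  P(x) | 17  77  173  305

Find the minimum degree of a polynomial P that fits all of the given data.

Forward differences of the values at x = 2, 5, 8, 11:
  P  : 17  77  173  305
  Δ  : 60  96  132
  Δ^2: 36  36
  Δ^3: 0
The second differences are constant (36) and nonzero, while all higher differences vanish, so the minimal degree is 2.

2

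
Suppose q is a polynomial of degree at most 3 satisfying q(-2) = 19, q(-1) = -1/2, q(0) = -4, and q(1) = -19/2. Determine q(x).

Write q(x) = ax^3 + bx^2 + cx + d. Substituting each data point gives a linear system:
  -8a + 4b - 2c + d = 19
  -a + b - c + d = -1/2
  d = -4
  a + b + c + d = -19/2
Solving the system yields a = -3, b = -1, c = -3/2, d = -4.
So q(x) = -3x^3 - x^2 - (3/2)x - 4.
Check: q(-2) = 19. ✓

q(x) = -3x^3 - x^2 - (3/2)x - 4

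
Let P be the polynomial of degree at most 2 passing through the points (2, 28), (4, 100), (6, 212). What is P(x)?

P(x) = 5x^2 + 6x - 4

Using the Lagrange interpolation formula with nodes 2, 4, 6:
  L_0(x) = (x - 4)(x - 6) / 8
  L_1(x) = (x - 2)(x - 6) / -4
  L_2(x) = (x - 2)(x - 4) / 8
Then P(x) = 28·L_0(x) + 100·L_1(x) + 212·L_2(x).
Expanding and collecting terms gives P(x) = 5x^2 + 6x - 4.
Check: P(6) = 212. ✓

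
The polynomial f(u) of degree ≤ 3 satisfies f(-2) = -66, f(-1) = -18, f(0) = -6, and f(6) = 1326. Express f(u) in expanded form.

f(u) = 6u^3 + 6u - 6

Using the Lagrange interpolation formula with nodes -2, -1, 0, 6:
  L_0(u) = (u + 1)u(u - 6) / -16
  L_1(u) = (u + 2)u(u - 6) / 7
  L_2(u) = (u + 2)(u + 1)(u - 6) / -12
  L_3(u) = (u + 2)(u + 1)u / 336
Then f(u) = -66·L_0(u) - 18·L_1(u) - 6·L_2(u) + 1326·L_3(u).
Expanding and collecting terms gives f(u) = 6u^3 + 6u - 6.
Check: f(0) = -6. ✓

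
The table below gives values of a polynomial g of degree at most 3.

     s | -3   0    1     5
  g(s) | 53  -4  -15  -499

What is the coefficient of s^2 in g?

-4

Write g(s) = as^3 + bs^2 + cs + d. Substituting each data point gives a linear system:
  -27a + 9b - 3c + d = 53
  d = -4
  a + b + c + d = -15
  125a + 25b + 5c + d = -499
Solving the system yields a = -3, b = -4, c = -4, d = -4.
So g(s) = -3s³ - 4s² - 4s - 4.
The coefficient of s^2 is -4.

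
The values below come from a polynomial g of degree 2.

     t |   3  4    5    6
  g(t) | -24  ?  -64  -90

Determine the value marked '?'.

The 3 known points determine the degree-2 polynomial uniquely.
Write g(t) = at^2 + bt + c. Substituting each data point gives a linear system:
  9a + 3b + c = -24
  25a + 5b + c = -64
  36a + 6b + c = -90
Solving the system yields a = -2, b = -4, c = 6.
So g(t) = -2t² - 4t + 6.
Then g(4) = -42.

-42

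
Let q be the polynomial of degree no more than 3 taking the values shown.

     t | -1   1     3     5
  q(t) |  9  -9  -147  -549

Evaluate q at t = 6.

-894

Forward differences of the values at t = -1, 1, 3, 5:
  q  : 9  -9  -147  -549
  Δ  : -18  -138  -402
  Δ^2: -120  -264
  Δ^3: -144
The third differences are constant, confirming degree 3.
Interpolating (Newton forward form) and evaluating at t = 6 gives q(6) = -894.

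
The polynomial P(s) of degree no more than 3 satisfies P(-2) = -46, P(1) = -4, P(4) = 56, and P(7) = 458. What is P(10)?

Forward differences of the values at s = -2, 1, 4, 7:
  P  : -46  -4  56  458
  Δ  : 42  60  402
  Δ^2: 18  342
  Δ^3: 324
The third differences are constant, confirming degree 3.
Interpolating (Newton forward form) and evaluating at s = 10 gives P(10) = 1526.

1526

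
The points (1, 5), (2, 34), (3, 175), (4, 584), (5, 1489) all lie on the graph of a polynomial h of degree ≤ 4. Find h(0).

4

Forward differences of the values at x = 1, 2, 3, 4, 5:
  h  : 5  34  175  584  1489
  Δ  : 29  141  409  905
  Δ^2: 112  268  496
  Δ^3: 156  228
  Δ^4: 72
The fourth differences are constant, confirming degree 4.
Interpolating (Newton forward form) and evaluating at x = 0 gives h(0) = 4.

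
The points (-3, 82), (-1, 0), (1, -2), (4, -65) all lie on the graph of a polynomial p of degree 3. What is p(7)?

Using the Lagrange interpolation formula with nodes -3, -1, 1, 4:
  L_0(u) = (u + 1)(u - 1)(u - 4) / -56
  L_1(u) = (u + 3)(u - 1)(u - 4) / 20
  L_2(u) = (u + 3)(u + 1)(u - 4) / -24
  L_3(u) = (u + 3)(u + 1)(u - 1) / 105
Then p(u) = 82·L_0(u) + 0·L_1(u) - 2·L_2(u) - 65·L_3(u).
Expanding and collecting terms gives p(u) = -2u³ + 4u² + u - 5.
Evaluating at u = 7: p(7) = -488.

-488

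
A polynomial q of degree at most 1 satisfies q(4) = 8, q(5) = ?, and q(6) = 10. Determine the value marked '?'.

The 2 known points determine the degree-1 polynomial uniquely.
Write q(n) = an + b. Substituting each data point gives a linear system:
  4a + b = 8
  6a + b = 10
Solving the system yields a = 1, b = 4.
So q(n) = n + 4.
Then q(5) = 9.

9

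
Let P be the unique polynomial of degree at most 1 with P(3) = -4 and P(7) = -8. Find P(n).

Write P(n) = an + b. Substituting each data point gives a linear system:
  3a + b = -4
  7a + b = -8
Solving the system yields a = -1, b = -1.
So P(n) = -n - 1.
Check: P(7) = -8. ✓

P(n) = -n - 1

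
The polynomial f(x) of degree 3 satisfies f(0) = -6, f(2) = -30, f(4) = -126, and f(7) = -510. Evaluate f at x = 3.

Using the Lagrange interpolation formula with nodes 0, 2, 4, 7:
  L_0(x) = (x - 2)(x - 4)(x - 7) / -56
  L_1(x) = x(x - 4)(x - 7) / 20
  L_2(x) = x(x - 2)(x - 7) / -24
  L_3(x) = x(x - 2)(x - 4) / 105
Then f(x) = -6·L_0(x) - 30·L_1(x) - 126·L_2(x) - 510·L_3(x).
Expanding and collecting terms gives f(x) = -x^3 - 3x^2 - 2x - 6.
Evaluating at x = 3: f(3) = -66.

-66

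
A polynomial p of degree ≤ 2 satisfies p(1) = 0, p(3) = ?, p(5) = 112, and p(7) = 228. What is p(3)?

36

On equispaced nodes a degree-2 polynomial has vanishing third forward difference, so
  - p(1) + 3·p(3) - 3·p(5) + p(7) = 0.
Substituting the known values and solving for p(3):
  3·p(3) = 108
  p(3) = 36.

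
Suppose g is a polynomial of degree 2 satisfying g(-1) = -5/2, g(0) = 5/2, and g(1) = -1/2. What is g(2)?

Using the Lagrange interpolation formula with nodes -1, 0, 1:
  L_0(s) = s(s - 1) / 2
  L_1(s) = (s + 1)(s - 1) / -1
  L_2(s) = (s + 1)s / 2
Then g(s) = -5/2·L_0(s) + 5/2·L_1(s) - 1/2·L_2(s).
Expanding and collecting terms gives g(s) = -4s^2 + s + 5/2.
Evaluating at s = 2: g(2) = -23/2.

-23/2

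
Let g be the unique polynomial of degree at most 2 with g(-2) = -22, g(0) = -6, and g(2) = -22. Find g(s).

Write g(s) = as^2 + bs + c. Substituting each data point gives a linear system:
  4a - 2b + c = -22
  c = -6
  4a + 2b + c = -22
Solving the system yields a = -4, b = 0, c = -6.
So g(s) = -4s^2 - 6.
Check: g(0) = -6. ✓

g(s) = -4s^2 - 6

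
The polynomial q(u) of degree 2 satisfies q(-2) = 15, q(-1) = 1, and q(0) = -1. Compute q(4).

Write q(u) = au^2 + bu + c. Substituting each data point gives a linear system:
  4a - 2b + c = 15
  a - b + c = 1
  c = -1
Solving the system yields a = 6, b = 4, c = -1.
So q(u) = 6u² + 4u - 1.
Then q(4) = 111.

111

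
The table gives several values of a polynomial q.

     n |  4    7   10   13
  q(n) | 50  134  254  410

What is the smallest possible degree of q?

2

Forward differences of the values at n = 4, 7, 10, 13:
  q  : 50  134  254  410
  Δ  : 84  120  156
  Δ^2: 36  36
  Δ^3: 0
The second differences are constant (36) and nonzero, while all higher differences vanish, so the minimal degree is 2.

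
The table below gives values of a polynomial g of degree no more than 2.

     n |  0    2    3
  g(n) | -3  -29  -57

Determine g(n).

g(n) = -5n^2 - 3n - 3

Write g(n) = an^2 + bn + c. Substituting each data point gives a linear system:
  c = -3
  4a + 2b + c = -29
  9a + 3b + c = -57
Solving the system yields a = -5, b = -3, c = -3.
So g(n) = -5n² - 3n - 3.
Check: g(0) = -3. ✓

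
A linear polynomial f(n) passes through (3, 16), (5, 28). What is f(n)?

Write f(n) = an + b. Substituting each data point gives a linear system:
  3a + b = 16
  5a + b = 28
Solving the system yields a = 6, b = -2.
So f(n) = 6n - 2.
Check: f(5) = 28. ✓

f(n) = 6n - 2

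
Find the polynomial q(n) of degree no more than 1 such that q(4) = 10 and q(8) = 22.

q(n) = 3n - 2

Using the Lagrange interpolation formula with nodes 4, 8:
  L_0(n) = (n - 8) / -4
  L_1(n) = (n - 4) / 4
Then q(n) = 10·L_0(n) + 22·L_1(n).
Expanding and collecting terms gives q(n) = 3n - 2.
Check: q(4) = 10. ✓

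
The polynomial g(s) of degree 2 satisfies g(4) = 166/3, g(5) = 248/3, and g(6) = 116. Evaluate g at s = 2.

56/3

Write g(s) = as^2 + bs + c. Substituting each data point gives a linear system:
  16a + 4b + c = 166/3
  25a + 5b + c = 248/3
  36a + 6b + c = 116
Solving the system yields a = 3, b = 1/3, c = 6.
So g(s) = 3s^2 + (1/3)s + 6.
Then g(2) = 56/3.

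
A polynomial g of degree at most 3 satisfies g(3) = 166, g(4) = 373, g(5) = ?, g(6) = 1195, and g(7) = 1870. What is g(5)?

706

The 4 known points determine the degree-3 polynomial uniquely.
Write g(u) = au^3 + bu^2 + cu + d. Substituting each data point gives a linear system:
  27a + 9b + 3c + d = 166
  64a + 16b + 4c + d = 373
  216a + 36b + 6c + d = 1195
  343a + 49b + 7c + d = 1870
Solving the system yields a = 5, b = 3, c = 1, d = 1.
So g(u) = 5u³ + 3u² + u + 1.
Then g(5) = 706.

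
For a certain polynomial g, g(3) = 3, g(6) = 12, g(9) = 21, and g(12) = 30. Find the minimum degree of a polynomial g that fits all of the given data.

1

Forward differences of the values at t = 3, 6, 9, 12:
  g  : 3  12  21  30
  Δ  : 9  9  9
  Δ^2: 0  0
  Δ^3: 0
The first differences are constant (9) and nonzero, while all higher differences vanish, so the minimal degree is 1.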